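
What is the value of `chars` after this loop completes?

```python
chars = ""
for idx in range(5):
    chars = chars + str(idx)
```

Concatenate digits 0 to 4
`chars` takes the values: "" → "0" → "01" → "012" → "0123" → "01234"

Answer: "01234"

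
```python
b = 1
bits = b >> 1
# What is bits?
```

Trace:
`b = 1` → b = 1
`bits = b >> 1` → bits = 0
So bits = 0

Answer: 0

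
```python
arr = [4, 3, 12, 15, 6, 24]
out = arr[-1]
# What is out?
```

Trace:
`arr = [4, 3, 12, 15, 6, 24]` → arr = [4, 3, 12, 15, 6, 24]
`out = arr[-1]` → out = 24
So out = 24

Answer: 24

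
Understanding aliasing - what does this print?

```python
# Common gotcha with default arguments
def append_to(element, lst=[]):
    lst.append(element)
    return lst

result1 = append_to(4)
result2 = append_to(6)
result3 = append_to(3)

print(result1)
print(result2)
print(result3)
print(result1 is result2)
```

Key concept: mutable default argument gotcha.
Step by step:
`result1 = append_to(4)` → result1 = [4]
`result2 = append_to(6)` → result1 = [4, 6] (same object as result2); result2 = [4, 6] (same object as result1)
`result3 = append_to(3)` → result1 = [4, 6, 3] (same object as result2, result3); result2 = [4, 6, 3] (same object as result1, result3); result3 = [4, 6, 3] (same object as result1, result2)
`print(result1)` → prints [4, 6, 3]
`print(result2)` → prints [4, 6, 3]
`print(result3)` → prints [4, 6, 3]
`print(result1 is result2)` → prints True

Answer:
[4, 6, 3]
[4, 6, 3]
[4, 6, 3]
True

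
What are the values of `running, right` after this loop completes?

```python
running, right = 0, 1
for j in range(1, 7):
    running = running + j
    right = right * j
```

Sum and factorial of 1 to 6
`running, right` takes the values: (0, 1) → (1, 1) → (3, 1) → (3, 2) → (6, 2) → (6, 6) → (10, 6) → (10, 24) → (15, 24) → (15, 120) → (21, 120) → (21, 720)

Answer: 21, 720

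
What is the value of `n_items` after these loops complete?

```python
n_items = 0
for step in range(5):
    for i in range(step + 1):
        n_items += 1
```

Triangle: 1 + 2 + ... + 5
`n_items` takes the values: 0 → 1 → 2 → 3 → 4 → 5 → 6 → 7 → 8 → 9 → 10 → 11 → 12 → 13 → 14 → 15

Answer: 15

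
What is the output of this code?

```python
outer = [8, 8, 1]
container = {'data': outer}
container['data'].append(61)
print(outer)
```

Key concept: dict holds reference to list.
Step by step:
`outer = [8, 8, 1]` → outer = [8, 8, 1]
`container = {'data': outer}` → container = {'data': [8, 8, 1]}
`container['data'].append(61)` → outer = [8, 8, 1, 61]; container = {'data': [8, 8, 1, 61]}
`print(outer)` → prints [8, 8, 1, 61]

Answer: [8, 8, 1, 61]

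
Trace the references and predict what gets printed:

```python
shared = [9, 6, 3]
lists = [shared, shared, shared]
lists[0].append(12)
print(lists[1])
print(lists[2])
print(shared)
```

Key concept: list of same reference.
Step by step:
`shared = [9, 6, 3]` → shared = [9, 6, 3]
`lists = [shared, shared, shared]` → lists = [[9, 6, 3], [9, 6, 3], [9, 6, 3]]
`lists[0].append(12)` → shared = [9, 6, 3, 12]; lists = [[9, 6, 3, 12], [9, 6, 3, 12], [9, 6, 3, 12]]
`print(lists[1])` → prints [9, 6, 3, 12]
`print(lists[2])` → prints [9, 6, 3, 12]
`print(shared)` → prints [9, 6, 3, 12]

Answer:
[9, 6, 3, 12]
[9, 6, 3, 12]
[9, 6, 3, 12]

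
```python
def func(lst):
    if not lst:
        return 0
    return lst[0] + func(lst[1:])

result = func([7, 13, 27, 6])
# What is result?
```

7 + 13 + 27 + 6 + 0 = 53

Answer: 53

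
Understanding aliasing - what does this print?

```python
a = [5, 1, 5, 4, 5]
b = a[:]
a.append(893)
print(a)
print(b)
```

Key concept: slice [:] creates copy.
Step by step:
`a = [5, 1, 5, 4, 5]` → a = [5, 1, 5, 4, 5]
`b = a[:]` → b = [5, 1, 5, 4, 5]
`a.append(893)` → a = [5, 1, 5, 4, 5, 893]
`print(a)` → prints [5, 1, 5, 4, 5, 893]
`print(b)` → prints [5, 1, 5, 4, 5]

Answer:
[5, 1, 5, 4, 5, 893]
[5, 1, 5, 4, 5]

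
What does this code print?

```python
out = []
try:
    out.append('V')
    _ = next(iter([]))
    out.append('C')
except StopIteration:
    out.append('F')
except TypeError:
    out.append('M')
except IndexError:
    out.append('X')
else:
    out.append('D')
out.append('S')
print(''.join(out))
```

Execution trace: 'V' (try body) → 'F' (except StopIteration) → 'S' (after the try/except). Output: VFS

Answer: VFS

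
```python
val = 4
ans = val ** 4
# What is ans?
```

Trace:
`val = 4` → val = 4
`ans = val ** 4` → ans = 256
So ans = 256

Answer: 256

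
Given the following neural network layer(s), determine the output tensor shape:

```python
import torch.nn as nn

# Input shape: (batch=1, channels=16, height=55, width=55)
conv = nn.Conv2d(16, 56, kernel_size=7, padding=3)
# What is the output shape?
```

Input: (1, 16, 55, 55) -> Output: (1, 56, 55, 55)

Answer: (1, 56, 55, 55)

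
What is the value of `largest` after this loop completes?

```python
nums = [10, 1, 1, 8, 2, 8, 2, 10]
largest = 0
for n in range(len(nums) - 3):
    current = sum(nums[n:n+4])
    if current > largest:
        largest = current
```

Max sum of 4-element window in [10, 1, 1, 8, 2, 8, 2, 10]
`largest` takes the values: 0 → 20 → 22

Answer: 22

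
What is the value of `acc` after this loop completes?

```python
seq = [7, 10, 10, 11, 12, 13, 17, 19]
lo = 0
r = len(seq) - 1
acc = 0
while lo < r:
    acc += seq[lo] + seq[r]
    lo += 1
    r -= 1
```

Sum of pairs from ends
`acc` takes the values: 0 → 26 → 53 → 76 → 99

Answer: 99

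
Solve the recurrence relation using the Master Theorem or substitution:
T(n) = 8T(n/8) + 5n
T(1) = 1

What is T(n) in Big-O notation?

By Master Theorem: a=8, b=8, f(n)=5n. Since log_8(8) = 1 and f(n) = Θ(n^1), Case 2 applies. T(n) = O(n log n).

Answer: O(n log n)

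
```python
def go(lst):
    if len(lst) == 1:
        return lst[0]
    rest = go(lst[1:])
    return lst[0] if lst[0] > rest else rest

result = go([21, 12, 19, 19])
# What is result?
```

Recursive max over [21, 12, 19, 19] = 21

Answer: 21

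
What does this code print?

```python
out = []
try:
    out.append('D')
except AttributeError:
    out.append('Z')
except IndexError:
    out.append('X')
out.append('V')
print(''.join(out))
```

Execution trace: 'D' (try body, no exception) → 'V' (after the try/except). Output: DV

Answer: DV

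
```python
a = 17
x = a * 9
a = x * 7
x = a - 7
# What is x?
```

Trace:
`a = 17` → a = 17
`x = a * 9` → x = 153
`a = x * 7` → a = 1071
`x = a - 7` → x = 1064
So x = 1064

Answer: 1064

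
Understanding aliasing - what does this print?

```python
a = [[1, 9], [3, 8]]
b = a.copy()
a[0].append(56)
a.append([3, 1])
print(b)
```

Key concept: shallow copy with nested lists.
Step by step:
`a = [[1, 9], [3, 8]]` → a = [[1, 9], [3, 8]]
`b = a.copy()` → b = [[1, 9], [3, 8]]
`a[0].append(56)` → a = [[1, 9, 56], [3, 8]]; b = [[1, 9, 56], [3, 8]]
`a.append([3, 1])` → a = [[1, 9, 56], [3, 8], [3, 1]]
`print(b)` → prints [[1, 9, 56], [3, 8]]

Answer: [[1, 9, 56], [3, 8]]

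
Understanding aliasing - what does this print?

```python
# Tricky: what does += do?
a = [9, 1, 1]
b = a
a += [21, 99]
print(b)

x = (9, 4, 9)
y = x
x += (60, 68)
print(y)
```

Key concept: += behavior differs for mutable vs immutable.
Step by step:
`a = [9, 1, 1]` → a = [9, 1, 1]
`b = a` → b = [9, 1, 1] (same object as a)
`a += [21, 99]` → a = [9, 1, 1, 21, 99] (same object as b); b = [9, 1, 1, 21, 99] (same object as a)
`print(b)` → prints [9, 1, 1, 21, 99]
`x = (9, 4, 9)` → x = (9, 4, 9)
`y = x` → y = (9, 4, 9)
`x += (60, 68)` → x = (9, 4, 9, 60, 68)
`print(y)` → prints (9, 4, 9)

Answer:
[9, 1, 1, 21, 99]
(9, 4, 9)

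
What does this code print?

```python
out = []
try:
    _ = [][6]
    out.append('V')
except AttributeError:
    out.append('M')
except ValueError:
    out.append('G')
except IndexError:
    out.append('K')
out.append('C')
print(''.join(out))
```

Execution trace: 'K' (except IndexError) → 'C' (after the try/except). Output: KC

Answer: KC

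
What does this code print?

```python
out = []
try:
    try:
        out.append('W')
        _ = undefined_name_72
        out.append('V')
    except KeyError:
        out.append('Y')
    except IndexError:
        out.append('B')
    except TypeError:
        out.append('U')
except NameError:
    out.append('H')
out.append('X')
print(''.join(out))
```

Execution trace: 'W' (try body) → 'H' (outer except NameError) → 'X' (after the try/except). Output: WHX

Answer: WHX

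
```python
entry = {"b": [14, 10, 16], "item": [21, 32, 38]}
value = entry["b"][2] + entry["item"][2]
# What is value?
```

Trace:
`entry = {"b": [14, 10, 16], "item": [21, 32, 38]}` → entry = {'b': [14, 10, 16], 'item': [21, 32, 38]}
`value = entry["b"][2] + entry["item"][2]` → value = 54
So value = 54

Answer: 54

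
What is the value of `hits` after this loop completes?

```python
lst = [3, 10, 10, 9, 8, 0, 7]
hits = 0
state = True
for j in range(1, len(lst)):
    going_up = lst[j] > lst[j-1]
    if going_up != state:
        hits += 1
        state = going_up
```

Count direction changes in [3, 10, 10, 9, 8, 0, 7]
`hits` takes the values: 0 → 1 → 2

Answer: 2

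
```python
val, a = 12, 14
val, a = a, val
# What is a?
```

Trace:
`val, a = 12, 14` → val = 12; a = 14
`val, a = a, val` → val = 14; a = 12
So a = 12

Answer: 12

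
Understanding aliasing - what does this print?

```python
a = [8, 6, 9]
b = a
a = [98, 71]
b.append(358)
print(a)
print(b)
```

Key concept: rebinding vs mutation: a is rebound to a new list, b still points at the original.
Step by step:
`a = [8, 6, 9]` → a = [8, 6, 9]
`b = a` → b = [8, 6, 9] (same object as a)
`a = [98, 71]` → a = [98, 71]
`b.append(358)` → b = [8, 6, 9, 358]
`print(a)` → prints [98, 71]
`print(b)` → prints [8, 6, 9, 358]

Answer:
[98, 71]
[8, 6, 9, 358]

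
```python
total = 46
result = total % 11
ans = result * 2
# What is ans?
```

Trace:
`total = 46` → total = 46
`result = total % 11` → result = 2
`ans = result * 2` → ans = 4
So ans = 4

Answer: 4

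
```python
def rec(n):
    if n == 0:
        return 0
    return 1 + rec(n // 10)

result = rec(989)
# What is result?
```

Count of digits of 989: 3

Answer: 3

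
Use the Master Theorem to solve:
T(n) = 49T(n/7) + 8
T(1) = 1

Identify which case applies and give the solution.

a=49, b=7, f(n)=8. log_7(49) = 2. Since c=0 < 2, Case 1 applies: T(n) = Θ(n^log_b(a)) = O(n^2).

Answer: O(n^2) - Case 1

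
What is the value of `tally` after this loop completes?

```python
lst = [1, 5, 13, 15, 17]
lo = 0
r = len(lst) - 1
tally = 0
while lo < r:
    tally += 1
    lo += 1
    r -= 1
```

Iterations until pointers meet (list length 5)
`tally` takes the values: 0 → 1 → 2

Answer: 2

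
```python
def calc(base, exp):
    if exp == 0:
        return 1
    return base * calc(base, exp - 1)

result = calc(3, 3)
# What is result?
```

calc(3, 3) = 3 * 3 * 3 = 27

Answer: 27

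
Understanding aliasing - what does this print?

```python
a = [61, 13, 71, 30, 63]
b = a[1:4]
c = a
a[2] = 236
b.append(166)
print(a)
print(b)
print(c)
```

Key concept: slice vs alias.
Step by step:
`a = [61, 13, 71, 30, 63]` → a = [61, 13, 71, 30, 63]
`b = a[1:4]` → b = [13, 71, 30]
`c = a` → c = [61, 13, 71, 30, 63] (same object as a)
`a[2] = 236` → a = [61, 13, 236, 30, 63] (same object as c); c = [61, 13, 236, 30, 63] (same object as a)
`b.append(166)` → b = [13, 71, 30, 166]
`print(a)` → prints [61, 13, 236, 30, 63]
`print(b)` → prints [13, 71, 30, 166]
`print(c)` → prints [61, 13, 236, 30, 63]

Answer:
[61, 13, 236, 30, 63]
[13, 71, 30, 166]
[61, 13, 236, 30, 63]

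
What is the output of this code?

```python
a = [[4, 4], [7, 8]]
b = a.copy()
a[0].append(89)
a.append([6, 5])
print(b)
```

Key concept: shallow copy with nested lists.
Step by step:
`a = [[4, 4], [7, 8]]` → a = [[4, 4], [7, 8]]
`b = a.copy()` → b = [[4, 4], [7, 8]]
`a[0].append(89)` → a = [[4, 4, 89], [7, 8]]; b = [[4, 4, 89], [7, 8]]
`a.append([6, 5])` → a = [[4, 4, 89], [7, 8], [6, 5]]
`print(b)` → prints [[4, 4, 89], [7, 8]]

Answer: [[4, 4, 89], [7, 8]]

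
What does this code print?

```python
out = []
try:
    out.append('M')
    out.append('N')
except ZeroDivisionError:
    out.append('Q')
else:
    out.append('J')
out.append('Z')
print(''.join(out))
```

Execution trace: 'M' (try body) → 'N' (try body, no exception) → 'J' (else) → 'Z' (after the try/except). Output: MNJZ

Answer: MNJZ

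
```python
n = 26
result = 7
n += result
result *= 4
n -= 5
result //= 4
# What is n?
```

Trace:
`n = 26` → n = 26
`result = 7` → result = 7
`n += result` → n = 33
`result *= 4` → result = 28
`n -= 5` → n = 28
`result //= 4` → result = 7
So n = 28

Answer: 28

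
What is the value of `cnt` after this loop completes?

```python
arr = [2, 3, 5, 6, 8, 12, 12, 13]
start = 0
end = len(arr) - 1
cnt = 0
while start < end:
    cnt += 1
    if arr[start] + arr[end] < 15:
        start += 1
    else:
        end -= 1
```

Steps to find pair summing to 15
`cnt` takes the values: 0 → 1 → 2 → 3 → 4 → 5 → 6 → 7

Answer: 7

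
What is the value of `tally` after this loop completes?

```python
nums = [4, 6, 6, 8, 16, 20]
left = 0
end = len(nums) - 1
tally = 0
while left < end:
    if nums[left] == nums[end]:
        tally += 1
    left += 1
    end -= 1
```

Count matching pairs from ends
`tally` takes the values: 0

Answer: 0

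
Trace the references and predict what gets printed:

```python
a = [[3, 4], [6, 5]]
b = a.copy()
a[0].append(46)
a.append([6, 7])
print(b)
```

Key concept: shallow copy with nested lists.
Step by step:
`a = [[3, 4], [6, 5]]` → a = [[3, 4], [6, 5]]
`b = a.copy()` → b = [[3, 4], [6, 5]]
`a[0].append(46)` → a = [[3, 4, 46], [6, 5]]; b = [[3, 4, 46], [6, 5]]
`a.append([6, 7])` → a = [[3, 4, 46], [6, 5], [6, 7]]
`print(b)` → prints [[3, 4, 46], [6, 5]]

Answer: [[3, 4, 46], [6, 5]]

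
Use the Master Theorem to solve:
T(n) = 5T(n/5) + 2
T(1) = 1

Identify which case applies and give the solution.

a=5, b=5, f(n)=2. log_5(5) = 1. Since c=0 < 1, Case 1 applies: T(n) = Θ(n^log_b(a)) = O(n).

Answer: O(n) - Case 1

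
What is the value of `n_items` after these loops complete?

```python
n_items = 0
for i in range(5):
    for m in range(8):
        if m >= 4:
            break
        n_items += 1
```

Inner breaks at 4, outer runs 5 times
`n_items` takes the values: 0 → 1 → 2 → 3 → 4 → 5 → 6 → 7 → 8 → 9 → 10 → 11 → 12 → 13 → 14 → 15 → 16 → 17 → 18 → 19 → 20

Answer: 20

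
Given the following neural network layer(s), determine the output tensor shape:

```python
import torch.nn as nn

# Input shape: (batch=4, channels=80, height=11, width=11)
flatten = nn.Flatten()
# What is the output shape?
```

Input: (4, 80, 11, 11) -> Output: (4, 9680)

Answer: (4, 9680)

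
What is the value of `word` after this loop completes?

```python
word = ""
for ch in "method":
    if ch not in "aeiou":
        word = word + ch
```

Remove vowels from 'method'
`word` takes the values: "" → "m" → "mt" → "mth" → "mthd"

Answer: "mthd"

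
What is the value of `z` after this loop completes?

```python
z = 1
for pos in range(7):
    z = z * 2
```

Multiply by 2, 7 times: 1 * 2^7 = 128
`z` takes the values: 1 → 2 → 4 → 8 → 16 → 32 → 64 → 128

Answer: 128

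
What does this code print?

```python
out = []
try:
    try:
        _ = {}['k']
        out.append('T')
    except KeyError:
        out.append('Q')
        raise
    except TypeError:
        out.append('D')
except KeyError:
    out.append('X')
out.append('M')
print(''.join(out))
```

Execution trace: 'Q' (inner except KeyError) → 'X' (outer except KeyError) → 'M' (after the try/except). Output: QXM

Answer: QXM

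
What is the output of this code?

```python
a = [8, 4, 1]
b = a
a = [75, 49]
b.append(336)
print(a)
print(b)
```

Key concept: rebinding vs mutation: a is rebound to a new list, b still points at the original.
Step by step:
`a = [8, 4, 1]` → a = [8, 4, 1]
`b = a` → b = [8, 4, 1] (same object as a)
`a = [75, 49]` → a = [75, 49]
`b.append(336)` → b = [8, 4, 1, 336]
`print(a)` → prints [75, 49]
`print(b)` → prints [8, 4, 1, 336]

Answer:
[75, 49]
[8, 4, 1, 336]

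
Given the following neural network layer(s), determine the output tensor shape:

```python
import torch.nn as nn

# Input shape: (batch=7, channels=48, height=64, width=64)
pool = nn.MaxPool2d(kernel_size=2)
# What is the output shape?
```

Input: (7, 48, 64, 64) -> Output: (7, 48, 32, 32)

Answer: (7, 48, 32, 32)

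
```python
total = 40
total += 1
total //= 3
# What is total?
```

Trace:
`total = 40` → total = 40
`total += 1` → total = 41
`total //= 3` → total = 13
So total = 13

Answer: 13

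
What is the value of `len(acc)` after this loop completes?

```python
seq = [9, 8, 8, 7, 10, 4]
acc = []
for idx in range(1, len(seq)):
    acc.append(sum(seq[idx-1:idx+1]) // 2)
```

Number of 2-element averages
`acc` takes the values: [] → [8] → [8, 8] → [8, 8, 7] → [8, 8, 7, 8] → [8, 8, 7, 8, 7]
So `len(acc)` = 5

Answer: 5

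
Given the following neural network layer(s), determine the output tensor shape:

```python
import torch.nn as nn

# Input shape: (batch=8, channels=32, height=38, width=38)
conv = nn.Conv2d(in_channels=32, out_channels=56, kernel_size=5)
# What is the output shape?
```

Input: (8, 32, 38, 38) -> Output: (8, 56, 34, 34)

Answer: (8, 56, 34, 34)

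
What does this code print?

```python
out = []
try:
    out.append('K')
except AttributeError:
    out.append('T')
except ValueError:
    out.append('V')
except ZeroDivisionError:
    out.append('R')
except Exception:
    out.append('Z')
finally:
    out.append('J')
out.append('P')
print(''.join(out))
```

Execution trace: 'K' (try body, no exception) → 'J' (finally) → 'P' (after the try/except). Output: KJP

Answer: KJP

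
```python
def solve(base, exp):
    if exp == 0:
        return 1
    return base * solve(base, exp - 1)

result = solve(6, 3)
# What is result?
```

solve(6, 3) = 6 * 6 * 6 = 216

Answer: 216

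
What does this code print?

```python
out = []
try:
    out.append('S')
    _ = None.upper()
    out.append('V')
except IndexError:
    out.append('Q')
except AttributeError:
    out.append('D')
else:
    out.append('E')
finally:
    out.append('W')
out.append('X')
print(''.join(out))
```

Execution trace: 'S' (try body) → 'D' (except AttributeError) → 'W' (finally) → 'X' (after the try/except). Output: SDWX

Answer: SDWX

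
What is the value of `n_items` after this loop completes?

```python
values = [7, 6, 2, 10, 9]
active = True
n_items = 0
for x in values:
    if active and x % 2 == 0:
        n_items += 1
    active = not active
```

Count even values at even positions
`n_items` takes the values: 0 → 1

Answer: 1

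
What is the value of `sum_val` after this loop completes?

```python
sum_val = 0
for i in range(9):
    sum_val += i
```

Sum of 0 to 8 = 36
`sum_val` takes the values: 0 → 1 → 3 → 6 → 10 → 15 → 21 → 28 → 36

Answer: 36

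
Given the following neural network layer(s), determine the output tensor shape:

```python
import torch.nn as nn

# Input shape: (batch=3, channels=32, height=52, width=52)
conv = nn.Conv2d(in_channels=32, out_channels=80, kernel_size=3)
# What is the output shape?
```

Input: (3, 32, 52, 52) -> Output: (3, 80, 50, 50)

Answer: (3, 80, 50, 50)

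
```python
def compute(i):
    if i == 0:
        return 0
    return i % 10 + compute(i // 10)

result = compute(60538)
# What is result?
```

Sum of digits of 60538: 8 + 3 + 5 + 0 + 6 = 22

Answer: 22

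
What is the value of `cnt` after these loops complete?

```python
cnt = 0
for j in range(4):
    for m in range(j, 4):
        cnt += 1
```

Upper triangle: 4 + 3 + ... + 1
`cnt` takes the values: 0 → 1 → 2 → 3 → 4 → 5 → 6 → 7 → 8 → 9 → 10

Answer: 10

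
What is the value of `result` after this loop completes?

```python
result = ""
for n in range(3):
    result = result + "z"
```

Repeat 'z' 3 times
`result` takes the values: "" → "z" → "zz" → "zzz"

Answer: "zzz"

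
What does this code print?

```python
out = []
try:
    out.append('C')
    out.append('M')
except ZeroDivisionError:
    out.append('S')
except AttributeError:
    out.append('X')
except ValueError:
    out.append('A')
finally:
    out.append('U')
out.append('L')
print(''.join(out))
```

Execution trace: 'C' (try body) → 'M' (try body, no exception) → 'U' (finally) → 'L' (after the try/except). Output: CMUL

Answer: CMUL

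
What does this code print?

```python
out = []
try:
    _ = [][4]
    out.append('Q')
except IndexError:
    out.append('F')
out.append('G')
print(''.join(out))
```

Execution trace: 'F' (except IndexError) → 'G' (after the try/except). Output: FG

Answer: FG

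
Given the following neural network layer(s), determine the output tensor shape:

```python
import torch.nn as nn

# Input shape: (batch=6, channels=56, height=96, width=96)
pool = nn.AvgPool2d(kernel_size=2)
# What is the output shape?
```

Input: (6, 56, 96, 96) -> Output: (6, 56, 48, 48)

Answer: (6, 56, 48, 48)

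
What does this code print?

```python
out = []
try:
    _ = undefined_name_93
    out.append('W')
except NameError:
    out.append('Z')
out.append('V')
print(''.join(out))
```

Execution trace: 'Z' (except NameError) → 'V' (after the try/except). Output: ZV

Answer: ZV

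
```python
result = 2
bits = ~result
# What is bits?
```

Trace:
`result = 2` → result = 2
`bits = ~result` → bits = -3
So bits = -3

Answer: -3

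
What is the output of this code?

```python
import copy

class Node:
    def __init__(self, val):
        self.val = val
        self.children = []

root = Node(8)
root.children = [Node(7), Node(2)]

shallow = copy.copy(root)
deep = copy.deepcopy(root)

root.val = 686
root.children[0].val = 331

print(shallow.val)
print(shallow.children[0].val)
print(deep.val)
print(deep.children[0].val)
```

Key concept: deep copy with custom objects.
Step by step:
`root = Node(8)` → root = Node(val=8, children=[])
`root.children = [Node(7), Node(2)]` → root = Node(val=8, children=[Node(val=7, children=[]), Node(val=2, children=[])])
`shallow = copy.copy(root)` → shallow = Node(val=8, children=[Node(val=7, children=[]), Node(val=2, children=[])])
`deep = copy.deepcopy(root)` → deep = Node(val=8, children=[Node(val=7, children=[]), Node(val=2, children=[])])
`root.val = 686` → root = Node(val=686, children=[Node(val=7, children=[]), Node(val=2, children=[])])
`root.children[0].val = 331` → root = Node(val=686, children=[Node(val=331, children=[]), Node(val=2, children=[])]); shallow = Node(val=8, children=[Node(val=331, children=[]), Node(val=2, children=[])])
`print(shallow.val)` → prints 8
`print(shallow.children[0].val)` → prints 331
`print(deep.val)` → prints 8
`print(deep.children[0].val)` → prints 7

Answer:
8
331
8
7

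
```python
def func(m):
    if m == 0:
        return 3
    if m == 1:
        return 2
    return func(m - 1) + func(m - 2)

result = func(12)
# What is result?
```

Build up from base cases: func(0)=3, func(1)=2, func(2)=5, func(3)=7, func(4)=12, func(5)=19, func(6)=31, ..., func(12)=555

Answer: 555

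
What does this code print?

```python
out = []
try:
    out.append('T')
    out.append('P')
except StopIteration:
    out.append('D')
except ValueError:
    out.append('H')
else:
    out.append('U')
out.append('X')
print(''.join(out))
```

Execution trace: 'T' (try body) → 'P' (try body, no exception) → 'U' (else) → 'X' (after the try/except). Output: TPUX

Answer: TPUX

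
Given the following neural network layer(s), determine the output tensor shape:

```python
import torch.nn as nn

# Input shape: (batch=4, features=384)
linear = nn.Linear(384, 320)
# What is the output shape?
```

Input: (4, 384) -> Output: (4, 320)

Answer: (4, 320)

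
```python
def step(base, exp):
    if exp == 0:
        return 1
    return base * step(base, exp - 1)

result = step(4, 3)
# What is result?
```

step(4, 3) = 4 * 4 * 4 = 64

Answer: 64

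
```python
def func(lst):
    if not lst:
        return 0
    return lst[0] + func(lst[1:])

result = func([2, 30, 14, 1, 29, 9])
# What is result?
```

2 + 30 + 14 + 1 + 29 + 9 + 0 = 85

Answer: 85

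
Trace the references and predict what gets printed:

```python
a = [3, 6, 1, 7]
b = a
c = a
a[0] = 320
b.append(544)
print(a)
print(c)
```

Key concept: multiple aliases.
Step by step:
`a = [3, 6, 1, 7]` → a = [3, 6, 1, 7]
`b = a` → b = [3, 6, 1, 7] (same object as a)
`c = a` → c = [3, 6, 1, 7] (same object as a, b)
`a[0] = 320` → a = [320, 6, 1, 7] (same object as b, c); b = [320, 6, 1, 7] (same object as a, c); c = [320, 6, 1, 7] (same object as a, b)
`b.append(544)` → a = [320, 6, 1, 7, 544] (same object as b, c); b = [320, 6, 1, 7, 544] (same object as a, c); c = [320, 6, 1, 7, 544] (same object as a, b)
`print(a)` → prints [320, 6, 1, 7, 544]
`print(c)` → prints [320, 6, 1, 7, 544]

Answer:
[320, 6, 1, 7, 544]
[320, 6, 1, 7, 544]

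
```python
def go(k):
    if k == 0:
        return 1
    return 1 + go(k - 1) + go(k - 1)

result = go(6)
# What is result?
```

go(k) = 1 + 2·go(k-1), go(0)=1. Closed form: (1+1)·2^6 - 1 = 127.

Answer: 127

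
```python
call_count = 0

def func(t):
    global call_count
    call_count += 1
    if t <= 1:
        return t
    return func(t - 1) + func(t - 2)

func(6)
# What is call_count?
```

Calls(t) = 1 + Calls(t-1) + Calls(t-2); Calls(0)=Calls(1)=1. For t=6 this gives 25.

Answer: 25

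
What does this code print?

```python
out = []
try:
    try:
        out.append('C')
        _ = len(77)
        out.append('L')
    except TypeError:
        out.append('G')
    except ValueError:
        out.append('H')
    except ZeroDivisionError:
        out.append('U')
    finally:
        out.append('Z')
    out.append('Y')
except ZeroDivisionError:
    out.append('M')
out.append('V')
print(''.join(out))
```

Execution trace: 'C' (inner try body) → 'G' (inner except TypeError) → 'Z' (inner finally) → 'Y' (try body, no exception) → 'V' (after the try/except). Output: CGZYV

Answer: CGZYV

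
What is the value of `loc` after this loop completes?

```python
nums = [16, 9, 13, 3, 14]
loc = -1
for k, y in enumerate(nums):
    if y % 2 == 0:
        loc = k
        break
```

First even number index in [16, 9, 13, 3, 14]
`loc` takes the values: -1 → 0

Answer: 0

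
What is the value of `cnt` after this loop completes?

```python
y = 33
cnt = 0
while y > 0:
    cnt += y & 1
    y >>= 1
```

Count set bits in 33 (binary: 0b100001)
`cnt` takes the values: 0 → 1 → 2

Answer: 2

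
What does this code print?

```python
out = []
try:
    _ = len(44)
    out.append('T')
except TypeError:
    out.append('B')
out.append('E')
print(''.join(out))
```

Execution trace: 'B' (except TypeError) → 'E' (after the try/except). Output: BE

Answer: BE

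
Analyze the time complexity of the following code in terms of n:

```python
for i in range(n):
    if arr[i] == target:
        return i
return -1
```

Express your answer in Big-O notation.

This is Linear search in an array. Time complexity: O(n).

Answer: O(n)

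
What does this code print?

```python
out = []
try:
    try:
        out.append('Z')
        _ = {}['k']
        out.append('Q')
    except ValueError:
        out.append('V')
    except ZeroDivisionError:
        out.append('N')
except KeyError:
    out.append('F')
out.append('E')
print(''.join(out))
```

Execution trace: 'Z' (try body) → 'F' (outer except KeyError) → 'E' (after the try/except). Output: ZFE

Answer: ZFE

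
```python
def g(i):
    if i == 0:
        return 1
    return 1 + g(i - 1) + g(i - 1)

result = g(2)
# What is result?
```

g(i) = 1 + 2·g(i-1), g(0)=1. Closed form: (1+1)·2^2 - 1 = 7.

Answer: 7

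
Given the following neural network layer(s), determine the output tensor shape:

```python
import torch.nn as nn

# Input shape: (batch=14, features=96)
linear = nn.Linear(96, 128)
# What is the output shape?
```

Input: (14, 96) -> Output: (14, 128)

Answer: (14, 128)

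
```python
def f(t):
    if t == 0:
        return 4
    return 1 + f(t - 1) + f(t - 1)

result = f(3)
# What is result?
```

f(t) = 1 + 2·f(t-1), f(0)=4. Closed form: (4+1)·2^3 - 1 = 39.

Answer: 39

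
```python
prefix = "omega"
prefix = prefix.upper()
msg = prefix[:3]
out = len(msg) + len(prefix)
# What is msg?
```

Trace:
`prefix = "omega"` → prefix = 'omega'
`prefix = prefix.upper()` → prefix = 'OMEGA'
`msg = prefix[:3]` → msg = 'OME'
`out = len(msg) + len(prefix)` → out = 8
So msg = 'OME'

Answer: 'OME'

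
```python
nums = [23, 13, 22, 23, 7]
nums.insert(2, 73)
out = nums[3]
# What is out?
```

Trace:
`nums = [23, 13, 22, 23, 7]` → nums = [23, 13, 22, 23, 7]
`nums.insert(2, 73)` → nums = [23, 13, 73, 22, 23, 7]
`out = nums[3]` → out = 22
So out = 22

Answer: 22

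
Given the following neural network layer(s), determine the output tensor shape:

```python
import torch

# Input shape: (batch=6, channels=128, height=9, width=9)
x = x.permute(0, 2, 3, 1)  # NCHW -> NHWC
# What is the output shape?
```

Input: (6, 128, 9, 9) -> Output: (6, 9, 9, 128)

Answer: (6, 9, 9, 128)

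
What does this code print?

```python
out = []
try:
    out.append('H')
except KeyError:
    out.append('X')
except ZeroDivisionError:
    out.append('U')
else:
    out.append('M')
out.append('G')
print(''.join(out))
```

Execution trace: 'H' (try body, no exception) → 'M' (else) → 'G' (after the try/except). Output: HMG

Answer: HMG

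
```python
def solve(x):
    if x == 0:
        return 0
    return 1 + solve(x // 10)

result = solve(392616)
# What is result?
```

Count of digits of 392616: 6

Answer: 6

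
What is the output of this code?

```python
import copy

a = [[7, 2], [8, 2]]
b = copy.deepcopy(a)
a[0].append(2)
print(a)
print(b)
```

Key concept: deep copy is fully independent.
Step by step:
`a = [[7, 2], [8, 2]]` → a = [[7, 2], [8, 2]]
`b = copy.deepcopy(a)` → b = [[7, 2], [8, 2]]
`a[0].append(2)` → a = [[7, 2, 2], [8, 2]]
`print(a)` → prints [[7, 2, 2], [8, 2]]
`print(b)` → prints [[7, 2], [8, 2]]

Answer:
[[7, 2, 2], [8, 2]]
[[7, 2], [8, 2]]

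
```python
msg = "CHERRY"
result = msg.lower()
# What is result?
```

Trace:
`msg = "CHERRY"` → msg = 'CHERRY'
`result = msg.lower()` → result = 'cherry'
So result = 'cherry'

Answer: 'cherry'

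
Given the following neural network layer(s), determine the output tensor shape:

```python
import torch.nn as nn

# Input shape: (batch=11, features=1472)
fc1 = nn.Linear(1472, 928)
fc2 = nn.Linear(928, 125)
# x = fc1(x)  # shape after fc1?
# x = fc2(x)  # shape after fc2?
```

Input: (11, 1472) -> after fc1: (11, 928) -> Output: (11, 125)

Answer: (11, 125)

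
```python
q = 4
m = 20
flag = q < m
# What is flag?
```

Trace:
`q = 4` → q = 4
`m = 20` → m = 20
`flag = q < m` → flag = True
So flag = True

Answer: True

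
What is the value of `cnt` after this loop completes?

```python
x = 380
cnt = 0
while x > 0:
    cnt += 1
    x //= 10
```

Count digits by repeated division by 10
`cnt` takes the values: 0 → 1 → 2 → 3

Answer: 3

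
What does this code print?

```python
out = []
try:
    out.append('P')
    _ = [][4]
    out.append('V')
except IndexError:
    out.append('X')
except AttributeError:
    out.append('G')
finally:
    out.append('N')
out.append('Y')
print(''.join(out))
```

Execution trace: 'P' (try body) → 'X' (except IndexError) → 'N' (finally) → 'Y' (after the try/except). Output: PXNY

Answer: PXNY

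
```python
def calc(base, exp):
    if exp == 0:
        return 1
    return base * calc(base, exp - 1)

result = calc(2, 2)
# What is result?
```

calc(2, 2) = 2 * 2 = 4

Answer: 4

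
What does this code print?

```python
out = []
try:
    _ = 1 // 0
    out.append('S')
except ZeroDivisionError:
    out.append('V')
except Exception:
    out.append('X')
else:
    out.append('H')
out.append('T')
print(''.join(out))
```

Execution trace: 'V' (except ZeroDivisionError) → 'T' (after the try/except). Output: VT

Answer: VT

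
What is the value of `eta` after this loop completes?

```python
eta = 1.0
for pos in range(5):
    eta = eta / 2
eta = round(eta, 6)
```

Halving LR 5 times: 1 / 2^5
`eta` takes the values: 1.0 → 0.5 → 0.25 → 0.125 → 0.0625 → 0.03125

Answer: 0.03125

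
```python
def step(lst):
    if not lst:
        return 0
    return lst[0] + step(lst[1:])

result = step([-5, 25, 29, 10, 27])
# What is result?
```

(-5) + 25 + 29 + 10 + 27 + 0 = 86

Answer: 86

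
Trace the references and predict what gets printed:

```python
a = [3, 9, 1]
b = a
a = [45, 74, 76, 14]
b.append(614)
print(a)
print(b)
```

Key concept: rebinding vs mutation: a is rebound to a new list, b still points at the original.
Step by step:
`a = [3, 9, 1]` → a = [3, 9, 1]
`b = a` → b = [3, 9, 1] (same object as a)
`a = [45, 74, 76, 14]` → a = [45, 74, 76, 14]
`b.append(614)` → b = [3, 9, 1, 614]
`print(a)` → prints [45, 74, 76, 14]
`print(b)` → prints [3, 9, 1, 614]

Answer:
[45, 74, 76, 14]
[3, 9, 1, 614]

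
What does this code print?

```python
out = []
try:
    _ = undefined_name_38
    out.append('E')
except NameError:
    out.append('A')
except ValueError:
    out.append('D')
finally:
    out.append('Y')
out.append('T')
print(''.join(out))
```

Execution trace: 'A' (except NameError) → 'Y' (finally) → 'T' (after the try/except). Output: AYT

Answer: AYT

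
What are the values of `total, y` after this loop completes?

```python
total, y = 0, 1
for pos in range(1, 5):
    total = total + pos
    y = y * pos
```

Sum and factorial of 1 to 4
`total, y` takes the values: (0, 1) → (1, 1) → (3, 1) → (3, 2) → (6, 2) → (6, 6) → (10, 6) → (10, 24)

Answer: 10, 24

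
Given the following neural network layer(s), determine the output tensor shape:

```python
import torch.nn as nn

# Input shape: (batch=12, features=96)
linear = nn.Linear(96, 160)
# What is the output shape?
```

Input: (12, 96) -> Output: (12, 160)

Answer: (12, 160)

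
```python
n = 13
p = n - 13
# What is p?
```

Trace:
`n = 13` → n = 13
`p = n - 13` → p = 0
So p = 0

Answer: 0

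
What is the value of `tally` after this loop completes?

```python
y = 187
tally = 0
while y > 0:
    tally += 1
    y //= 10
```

Count digits by repeated division by 10
`tally` takes the values: 0 → 1 → 2 → 3

Answer: 3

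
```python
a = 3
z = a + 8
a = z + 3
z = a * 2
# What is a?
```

Trace:
`a = 3` → a = 3
`z = a + 8` → z = 11
`a = z + 3` → a = 14
`z = a * 2` → z = 28
So a = 14

Answer: 14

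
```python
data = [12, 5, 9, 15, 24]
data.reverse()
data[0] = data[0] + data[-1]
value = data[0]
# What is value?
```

Trace:
`data = [12, 5, 9, 15, 24]` → data = [12, 5, 9, 15, 24]
`data.reverse()` → data = [24, 15, 9, 5, 12]
`data[0] = data[0] + data[-1]` → data = [36, 15, 9, 5, 12]
`value = data[0]` → value = 36
So value = 36

Answer: 36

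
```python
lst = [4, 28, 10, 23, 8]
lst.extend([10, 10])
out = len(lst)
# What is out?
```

Trace:
`lst = [4, 28, 10, 23, 8]` → lst = [4, 28, 10, 23, 8]
`lst.extend([10, 10])` → lst = [4, 28, 10, 23, 8, 10, 10]
`out = len(lst)` → out = 7
So out = 7

Answer: 7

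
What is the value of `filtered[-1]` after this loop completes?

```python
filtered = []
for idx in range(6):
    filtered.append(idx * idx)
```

Last element of squares 0 to 5
`filtered` takes the values: [] → [0] → [0, 1] → [0, 1, 4] → [0, 1, 4, 9] → [0, 1, 4, 9, 16] → [0, 1, 4, 9, 16, 25]
So `filtered[-1]` = 25

Answer: 25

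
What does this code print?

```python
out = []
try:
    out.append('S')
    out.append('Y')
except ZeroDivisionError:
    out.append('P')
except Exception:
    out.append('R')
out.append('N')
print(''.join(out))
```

Execution trace: 'S' (try body) → 'Y' (try body, no exception) → 'N' (after the try/except). Output: SYN

Answer: SYN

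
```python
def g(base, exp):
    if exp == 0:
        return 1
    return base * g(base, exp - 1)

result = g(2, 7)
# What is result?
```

g(2, 7) = 2 * 2 * 2 * 2 * 2 * 2 * 2 = 128

Answer: 128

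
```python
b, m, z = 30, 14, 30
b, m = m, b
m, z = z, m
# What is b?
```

Trace:
`b, m, z = 30, 14, 30` → b = 30; m = 14; z = 30
`b, m = m, b` → b = 14; m = 30
`m, z = z, m` → m = 30; z = 30
So b = 14

Answer: 14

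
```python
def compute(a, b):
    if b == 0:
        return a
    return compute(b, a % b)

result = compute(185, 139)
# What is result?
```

compute(185, 139) -> compute(139, 46) -> compute(46, 1) -> compute(1, 0) -> 1

Answer: 1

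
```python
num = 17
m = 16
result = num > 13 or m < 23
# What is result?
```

Trace:
`num = 17` → num = 17
`m = 16` → m = 16
`result = num > 13 or m < 23` → result = True
So result = True

Answer: True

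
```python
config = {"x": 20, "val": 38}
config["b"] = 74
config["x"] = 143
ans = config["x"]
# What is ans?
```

Trace:
`config = {"x": 20, "val": 38}` → config = {'x': 20, 'val': 38}
`config["b"] = 74` → config = {'x': 20, 'val': 38, 'b': 74}
`config["x"] = 143` → config = {'x': 143, 'val': 38, 'b': 74}
`ans = config["x"]` → ans = 143
So ans = 143

Answer: 143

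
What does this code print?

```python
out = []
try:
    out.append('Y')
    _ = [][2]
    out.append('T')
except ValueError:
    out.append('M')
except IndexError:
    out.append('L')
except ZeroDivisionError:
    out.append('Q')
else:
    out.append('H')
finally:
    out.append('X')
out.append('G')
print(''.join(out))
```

Execution trace: 'Y' (try body) → 'L' (except IndexError) → 'X' (finally) → 'G' (after the try/except). Output: YLXG

Answer: YLXG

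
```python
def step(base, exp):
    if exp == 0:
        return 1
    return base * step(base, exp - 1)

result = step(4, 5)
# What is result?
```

step(4, 5) = 4 * 4 * 4 * 4 * 4 = 1024

Answer: 1024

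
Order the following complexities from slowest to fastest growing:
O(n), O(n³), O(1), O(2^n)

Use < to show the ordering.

Ordered by growth rate: O(1) < O(n) < O(n³) < O(2^n)

Answer: O(1) < O(n) < O(n³) < O(2^n)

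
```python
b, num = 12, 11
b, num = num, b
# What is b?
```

Trace:
`b, num = 12, 11` → b = 12; num = 11
`b, num = num, b` → b = 11; num = 12
So b = 11

Answer: 11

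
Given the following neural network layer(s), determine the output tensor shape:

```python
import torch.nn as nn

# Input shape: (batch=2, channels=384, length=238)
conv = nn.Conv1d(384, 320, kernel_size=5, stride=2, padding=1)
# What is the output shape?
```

Input: (2, 384, 238) -> Output: (2, 320, 118)

Answer: (2, 320, 118)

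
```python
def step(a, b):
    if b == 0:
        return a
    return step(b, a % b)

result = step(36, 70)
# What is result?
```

step(36, 70) -> step(70, 36) -> step(36, 34) -> step(34, 2) -> step(2, 0) -> 2

Answer: 2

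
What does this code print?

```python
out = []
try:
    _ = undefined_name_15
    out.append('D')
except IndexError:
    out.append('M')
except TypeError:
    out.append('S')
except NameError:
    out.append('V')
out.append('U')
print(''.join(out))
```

Execution trace: 'V' (except NameError) → 'U' (after the try/except). Output: VU

Answer: VU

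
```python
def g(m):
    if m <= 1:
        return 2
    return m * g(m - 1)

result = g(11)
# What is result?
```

g(11) = 11 * 10 * 9 * 8 * 7 * 6 * 5 * 4 * 3 * 2 * 2 = 79833600

Answer: 79833600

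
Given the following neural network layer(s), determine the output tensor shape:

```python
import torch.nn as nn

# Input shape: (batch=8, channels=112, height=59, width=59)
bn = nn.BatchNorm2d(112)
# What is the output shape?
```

Input: (8, 112, 59, 59) -> Output: (8, 112, 59, 59)

Answer: (8, 112, 59, 59)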